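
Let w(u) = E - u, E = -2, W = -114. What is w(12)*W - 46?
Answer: 1550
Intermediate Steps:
w(u) = -2 - u
w(12)*W - 46 = (-2 - 1*12)*(-114) - 46 = (-2 - 12)*(-114) - 46 = -14*(-114) - 46 = 1596 - 46 = 1550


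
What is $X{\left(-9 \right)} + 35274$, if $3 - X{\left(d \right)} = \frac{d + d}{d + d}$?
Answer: $35276$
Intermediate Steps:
$X{\left(d \right)} = 2$ ($X{\left(d \right)} = 3 - \frac{d + d}{d + d} = 3 - \frac{2 d}{2 d} = 3 - 2 d \frac{1}{2 d} = 3 - 1 = 2$)
$X{\left(-9 \right)} + 35274 = 2 + 35274 = 35276$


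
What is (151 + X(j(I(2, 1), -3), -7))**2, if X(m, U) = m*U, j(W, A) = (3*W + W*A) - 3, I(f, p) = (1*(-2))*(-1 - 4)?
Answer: 29584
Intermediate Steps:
I(f, p) = 10 (I(f, p) = -2*(-5) = 10)
j(W, A) = -3 + 3*W + A*W (j(W, A) = (3*W + A*W) - 3 = -3 + 3*W + A*W)
X(m, U) = U*m
(151 + X(j(I(2, 1), -3), -7))**2 = (151 - 7*(-3 + 3*10 - 3*10))**2 = (151 - 7*(-3 + 30 - 30))**2 = (151 - 7*(-3))**2 = (151 + 21)**2 = 172**2 = 29584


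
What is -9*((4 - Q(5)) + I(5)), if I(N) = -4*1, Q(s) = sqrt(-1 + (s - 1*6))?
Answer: 9*I*sqrt(2) ≈ 12.728*I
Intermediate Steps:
Q(s) = sqrt(-7 + s) (Q(s) = sqrt(-1 + (s - 6)) = sqrt(-1 + (-6 + s)) = sqrt(-7 + s))
I(N) = -4
-9*((4 - Q(5)) + I(5)) = -9*((4 - sqrt(-7 + 5)) - 4) = -9*((4 - sqrt(-2)) - 4) = -9*((4 - I*sqrt(2)) - 4) = -(-9)*I*sqrt(2) = 9*I*sqrt(2)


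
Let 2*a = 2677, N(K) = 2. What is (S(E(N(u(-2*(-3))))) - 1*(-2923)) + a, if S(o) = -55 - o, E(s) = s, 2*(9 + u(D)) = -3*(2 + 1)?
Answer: 8409/2 ≈ 4204.5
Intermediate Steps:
u(D) = -27/2 (u(D) = -9 + (-3*(2 + 1))/2 = -9 + (-3*3)/2 = -9 + (½)*(-9) = -9 - 9/2 = -27/2)
a = 2677/2 (a = (½)*2677 = 2677/2 ≈ 1338.5)
(S(E(N(u(-2*(-3))))) - 1*(-2923)) + a = ((-55 - 1*2) - 1*(-2923)) + 2677/2 = ((-55 - 2) + 2923) + 2677/2 = (-57 + 2923) + 2677/2 = 2866 + 2677/2 = 8409/2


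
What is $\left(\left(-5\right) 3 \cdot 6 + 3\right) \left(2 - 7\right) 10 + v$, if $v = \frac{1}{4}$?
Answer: $\frac{17401}{4} \approx 4350.3$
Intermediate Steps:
$v = \frac{1}{4} \approx 0.25$
$\left(\left(-5\right) 3 \cdot 6 + 3\right) \left(2 - 7\right) 10 + v = \left(\left(-5\right) 3 \cdot 6 + 3\right) \left(2 - 7\right) 10 + \frac{1}{4} = \left(\left(-15\right) 6 + 3\right) \left(-5\right) 10 + \frac{1}{4} = \left(-90 + 3\right) \left(-5\right) 10 + \frac{1}{4} = \left(-87\right) \left(-5\right) 10 + \frac{1}{4} = 435 \cdot 10 + \frac{1}{4} = 4350 + \frac{1}{4} = \frac{17401}{4}$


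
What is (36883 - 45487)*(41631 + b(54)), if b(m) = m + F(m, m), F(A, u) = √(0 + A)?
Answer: -358657740 - 25812*√6 ≈ -3.5872e+8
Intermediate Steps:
F(A, u) = √A
b(m) = m + √m
(36883 - 45487)*(41631 + b(54)) = (36883 - 45487)*(41631 + (54 + √54)) = -8604*(41631 + (54 + 3*√6)) = -8604*(41685 + 3*√6) = -358657740 - 25812*√6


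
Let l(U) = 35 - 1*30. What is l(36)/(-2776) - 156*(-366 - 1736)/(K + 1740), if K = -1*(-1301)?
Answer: 910268507/8441816 ≈ 107.83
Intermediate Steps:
K = 1301
l(U) = 5 (l(U) = 35 - 30 = 5)
l(36)/(-2776) - 156*(-366 - 1736)/(K + 1740) = 5/(-2776) - 156*(-366 - 1736)/(1301 + 1740) = 5*(-1/2776) - 156/(3041/(-2102)) = -5/2776 - 156/(3041*(-1/2102)) = -5/2776 - 156/(-3041/2102) = -5/2776 - 156*(-2102/3041) = -5/2776 + 327912/3041 = 910268507/8441816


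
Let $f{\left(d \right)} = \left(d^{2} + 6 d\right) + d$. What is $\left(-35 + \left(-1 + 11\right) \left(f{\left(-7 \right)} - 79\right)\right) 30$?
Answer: $-24750$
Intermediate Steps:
$f{\left(d \right)} = d^{2} + 7 d$
$\left(-35 + \left(-1 + 11\right) \left(f{\left(-7 \right)} - 79\right)\right) 30 = \left(-35 + \left(-1 + 11\right) \left(- 7 \left(7 - 7\right) - 79\right)\right) 30 = \left(-35 + 10 \left(\left(-7\right) 0 - 79\right)\right) 30 = \left(-35 + 10 \left(0 - 79\right)\right) 30 = \left(-35 + 10 \left(-79\right)\right) 30 = \left(-35 - 790\right) 30 = \left(-825\right) 30 = -24750$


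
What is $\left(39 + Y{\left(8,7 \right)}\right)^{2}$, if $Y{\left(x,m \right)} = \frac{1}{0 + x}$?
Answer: $\frac{97969}{64} \approx 1530.8$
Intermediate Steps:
$Y{\left(x,m \right)} = \frac{1}{x}$
$\left(39 + Y{\left(8,7 \right)}\right)^{2} = \left(39 + \frac{1}{8}\right)^{2} = \left(\frac{313}{8}\right)^{2} = \frac{97969}{64}$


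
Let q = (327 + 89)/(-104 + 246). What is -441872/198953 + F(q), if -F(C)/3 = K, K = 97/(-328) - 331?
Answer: 64712749219/65256584 ≈ 991.67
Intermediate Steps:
q = 208/71 (q = 416/142 = 416*(1/142) = 208/71 ≈ 2.9296)
K = -108665/328 (K = 97*(-1/328) - 331 = -97/328 - 331 = -108665/328 ≈ -331.30)
F(C) = 325995/328 (F(C) = -3*(-108665/328) = 325995/328)
-441872/198953 + F(q) = -441872/198953 + 325995/328 = 64712749219/65256584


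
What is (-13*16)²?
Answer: 43264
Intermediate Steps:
(-13*16)² = (-208)² = 43264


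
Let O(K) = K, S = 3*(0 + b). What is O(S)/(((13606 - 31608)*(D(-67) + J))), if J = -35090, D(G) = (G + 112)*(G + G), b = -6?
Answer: -9/370121120 ≈ -2.4316e-8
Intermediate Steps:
D(G) = 2*G*(112 + G) (D(G) = (112 + G)*(2*G) = 2*G*(112 + G))
S = -18 (S = 3*(0 - 6) = 3*(-6) = -18)
O(S)/(((13606 - 31608)*(D(-67) + J))) = -18*1/((13606 - 31608)*(2*(-67)*(112 - 67) - 35090)) = -18*(-1/(18002*(2*(-67)*45 - 35090))) = -18*(-1/(18002*(-6030 - 35090))) = -18/((-18002*(-41120))) = -18/740242240 = -18*1/740242240 = -9/370121120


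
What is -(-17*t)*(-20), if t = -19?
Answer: 6460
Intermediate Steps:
-(-17*t)*(-20) = -(-17*(-19))*(-20) = -323*(-20) = -1*(-6460) = 6460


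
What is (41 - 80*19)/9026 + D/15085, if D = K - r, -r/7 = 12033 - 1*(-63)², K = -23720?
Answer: 273092213/136157210 ≈ 2.0057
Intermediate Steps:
r = -56448 (r = -7*(12033 - 1*(-63)²) = -7*(12033 - 1*3969) = -7*(12033 - 3969) = -7*8064 = -56448)
D = 32728 (D = -23720 - 1*(-56448) = -23720 + 56448 = 32728)
(41 - 80*19)/9026 + D/15085 = (41 - 80*19)/9026 + 32728/15085 = (41 - 1520)*(1/9026) + 32728*(1/15085) = -1479*1/9026 + 32728/15085 = -1479/9026 + 32728/15085 = 273092213/136157210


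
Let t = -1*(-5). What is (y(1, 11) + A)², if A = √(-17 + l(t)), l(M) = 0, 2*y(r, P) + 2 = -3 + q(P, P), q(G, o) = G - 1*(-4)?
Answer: (5 + I*√17)² ≈ 8.0 + 41.231*I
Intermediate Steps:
q(G, o) = 4 + G (q(G, o) = G + 4 = 4 + G)
y(r, P) = -½ + P/2 (y(r, P) = -1 + (-3 + (4 + P))/2 = -1 + (1 + P)/2 = -1 + (½ + P/2) = -½ + P/2)
t = 5
A = I*√17 (A = √(-17 + 0) = √(-17) = I*√17 ≈ 4.1231*I)
(y(1, 11) + A)² = ((-½ + (½)*11) + I*√17)² = ((-½ + 11/2) + I*√17)² = (5 + I*√17)²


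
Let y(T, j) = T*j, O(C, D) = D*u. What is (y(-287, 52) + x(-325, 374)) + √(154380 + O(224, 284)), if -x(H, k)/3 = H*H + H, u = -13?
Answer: -330824 + 4*√9418 ≈ -3.3044e+5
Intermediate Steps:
O(C, D) = -13*D (O(C, D) = D*(-13) = -13*D)
x(H, k) = -3*H - 3*H² (x(H, k) = -3*(H*H + H) = -3*(H² + H) = -3*(H + H²) = -3*H - 3*H²)
(y(-287, 52) + x(-325, 374)) + √(154380 + O(224, 284)) = (-287*52 - 3*(-325)*(1 - 325)) + √(154380 - 13*284) = (-14924 - 3*(-325)*(-324)) + √(154380 - 3692) = (-14924 - 315900) + √150688 = -330824 + 4*√9418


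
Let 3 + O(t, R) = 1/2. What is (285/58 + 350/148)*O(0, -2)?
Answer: -19525/1073 ≈ -18.197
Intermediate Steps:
O(t, R) = -5/2 (O(t, R) = -3 + 1/2 = -5/2)
(285/58 + 350/148)*O(0, -2) = (285/58 + 350/148)*(-5/2) = (285*(1/58) + 350*(1/148))*(-5/2) = (285/58 + 175/74)*(-5/2) = (7810/1073)*(-5/2) = -19525/1073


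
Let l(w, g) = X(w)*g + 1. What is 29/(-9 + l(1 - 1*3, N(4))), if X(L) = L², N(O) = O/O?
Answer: -29/4 ≈ -7.2500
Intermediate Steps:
N(O) = 1
l(w, g) = 1 + g*w² (l(w, g) = w²*g + 1 = g*w² + 1 = 1 + g*w²)
29/(-9 + l(1 - 1*3, N(4))) = 29/(-9 + (1 + 1*(1 - 1*3)²)) = 29/(-9 + (1 + 1*(1 - 3)²)) = 29/(-9 + (1 + 1*(-2)²)) = 29/(-9 + (1 + 1*4)) = 29/(-9 + (1 + 4)) = 29/(-9 + 5) = 29/(-4) = -¼*29 = -29/4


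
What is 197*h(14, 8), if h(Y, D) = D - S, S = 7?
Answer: 197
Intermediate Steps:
h(Y, D) = -7 + D (h(Y, D) = D - 1*7 = D - 7 = -7 + D)
197*h(14, 8) = 197*(-7 + 8) = 197*1 = 197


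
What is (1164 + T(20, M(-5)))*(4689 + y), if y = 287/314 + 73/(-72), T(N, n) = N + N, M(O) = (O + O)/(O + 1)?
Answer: 15954001427/2826 ≈ 5.6454e+6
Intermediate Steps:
M(O) = 2*O/(1 + O) (M(O) = (2*O)/(1 + O) = 2*O/(1 + O))
T(N, n) = 2*N
y = -1129/11304 (y = 287*(1/314) + 73*(-1/72) = 287/314 - 73/72 = -1129/11304 ≈ -0.099876)
(1164 + T(20, M(-5)))*(4689 + y) = (1164 + 2*20)*(4689 - 1129/11304) = (1164 + 40)*(53003327/11304) = 1204*(53003327/11304) = 15954001427/2826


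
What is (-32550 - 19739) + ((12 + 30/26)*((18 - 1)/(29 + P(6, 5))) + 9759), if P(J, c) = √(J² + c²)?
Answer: -143723299/3380 - 969*√61/3380 ≈ -42524.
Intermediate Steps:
(-32550 - 19739) + ((12 + 30/26)*((18 - 1)/(29 + P(6, 5))) + 9759) = (-32550 - 19739) + ((12 + 30/26)*((18 - 1)/(29 + √(6² + 5²))) + 9759) = -52289 + ((12 + 30*(1/26))*(17/(29 + √(36 + 25))) + 9759) = -52289 + ((12 + 15/13)*(17/(29 + √61)) + 9759) = -52289 + (171*(17/(29 + √61))/13 + 9759) = -52289 + (2907/(13*(29 + √61)) + 9759) = -52289 + (9759 + 2907/(13*(29 + √61))) = -42530 + 2907/(13*(29 + √61))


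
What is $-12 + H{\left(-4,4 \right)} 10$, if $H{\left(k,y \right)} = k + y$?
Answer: $-12$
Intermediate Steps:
$-12 + H{\left(-4,4 \right)} 10 = -12 + \left(-4 + 4\right) 10 = -12 + 0 \cdot 10 = -12 + 0 = -12$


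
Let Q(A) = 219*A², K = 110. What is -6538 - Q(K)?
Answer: -2656438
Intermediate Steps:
-6538 - Q(K) = -6538 - 219*110² = -6538 - 219*12100 = -6538 - 1*2649900 = -6538 - 2649900 = -2656438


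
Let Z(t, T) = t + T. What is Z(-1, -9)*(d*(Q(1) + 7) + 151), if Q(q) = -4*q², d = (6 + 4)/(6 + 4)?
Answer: -1540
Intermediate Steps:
Z(t, T) = T + t
d = 1 (d = 10/10 = 10*(⅒) = 1)
Z(-1, -9)*(d*(Q(1) + 7) + 151) = (-9 - 1)*(1*(-4*1² + 7) + 151) = -10*(1*(-4*1 + 7) + 151) = -10*(1*(-4 + 7) + 151) = -10*(1*3 + 151) = -10*(3 + 151) = -10*154 = -1540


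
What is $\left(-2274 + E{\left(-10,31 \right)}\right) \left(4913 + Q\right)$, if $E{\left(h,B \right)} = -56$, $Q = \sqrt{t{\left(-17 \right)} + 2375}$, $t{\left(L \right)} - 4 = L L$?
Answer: $-11447290 - 4660 \sqrt{667} \approx -1.1568 \cdot 10^{7}$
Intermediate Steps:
$t{\left(L \right)} = 4 + L^{2}$ ($t{\left(L \right)} = 4 + L L = 4 + L^{2}$)
$Q = 2 \sqrt{667}$ ($Q = \sqrt{\left(4 + \left(-17\right)^{2}\right) + 2375} = \sqrt{\left(4 + 289\right) + 2375} = \sqrt{293 + 2375} = \sqrt{2668} = 2 \sqrt{667} \approx 51.653$)
$\left(-2274 + E{\left(-10,31 \right)}\right) \left(4913 + Q\right) = \left(-2274 - 56\right) \left(4913 + 2 \sqrt{667}\right) = - 2330 \left(4913 + 2 \sqrt{667}\right) = -11447290 - 4660 \sqrt{667}$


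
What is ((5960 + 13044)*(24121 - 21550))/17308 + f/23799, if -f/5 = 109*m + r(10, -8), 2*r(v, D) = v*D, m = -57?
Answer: 290835808634/102978273 ≈ 2824.2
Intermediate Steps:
r(v, D) = D*v/2 (r(v, D) = (v*D)/2 = (D*v)/2 = D*v/2)
f = 31265 (f = -5*(109*(-57) + (½)*(-8)*10) = -5*(-6213 - 40) = -5*(-6253) = 31265)
((5960 + 13044)*(24121 - 21550))/17308 + f/23799 = ((5960 + 13044)*(24121 - 21550))/17308 + 31265/23799 = (19004*2571)*(1/17308) + 31265*(1/23799) = 48859284*(1/17308) + 31265/23799 = 12214821/4327 + 31265/23799 = 290835808634/102978273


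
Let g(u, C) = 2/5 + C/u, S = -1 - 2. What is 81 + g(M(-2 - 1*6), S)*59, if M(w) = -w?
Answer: 3299/40 ≈ 82.475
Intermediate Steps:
S = -3
g(u, C) = 2/5 + C/u (g(u, C) = 2*(1/5) + C/u = 2/5 + C/u)
81 + g(M(-2 - 1*6), S)*59 = 81 + (2/5 - 3*(-1/(-2 - 1*6)))*59 = 81 + (2/5 - 3*(-1/(-2 - 6)))*59 = 81 + (2/5 - 3/((-1*(-8))))*59 = 81 + (2/5 - 3/8)*59 = 81 + (1/40)*59 = 81 + 59/40 = 3299/40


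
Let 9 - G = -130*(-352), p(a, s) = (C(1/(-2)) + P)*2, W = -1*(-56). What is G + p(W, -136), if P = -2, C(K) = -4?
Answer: -45763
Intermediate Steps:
W = 56
p(a, s) = -12 (p(a, s) = (-4 - 2)*2 = -6*2 = -12)
G = -45751 (G = 9 - (-130)*(-352) = 9 - 1*45760 = 9 - 45760 = -45751)
G + p(W, -136) = -45751 - 12 = -45763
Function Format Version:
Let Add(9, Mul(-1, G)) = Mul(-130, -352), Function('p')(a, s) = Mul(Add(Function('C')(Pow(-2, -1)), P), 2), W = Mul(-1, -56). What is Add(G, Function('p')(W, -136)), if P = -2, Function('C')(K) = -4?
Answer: -45763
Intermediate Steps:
W = 56
Function('p')(a, s) = -12 (Function('p')(a, s) = Mul(Add(-4, -2), 2) = Mul(-6, 2) = -12)
G = -45751 (G = Add(9, Mul(-1, Mul(-130, -352))) = Add(9, Mul(-1, 45760)) = Add(9, -45760) = -45751)
Add(G, Function('p')(W, -136)) = Add(-45751, -12) = -45763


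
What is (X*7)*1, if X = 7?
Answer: 49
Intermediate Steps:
(X*7)*1 = (7*7)*1 = 49*1 = 49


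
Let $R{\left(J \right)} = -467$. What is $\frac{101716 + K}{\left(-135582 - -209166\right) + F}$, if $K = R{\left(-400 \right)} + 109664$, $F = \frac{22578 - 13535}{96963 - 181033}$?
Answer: $\frac{17731455910}{6186197837} \approx 2.8663$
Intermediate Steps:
$F = - \frac{9043}{84070}$ ($F = \frac{9043}{-84070} = 9043 \left(- \frac{1}{84070}\right) = - \frac{9043}{84070} \approx -0.10757$)
$K = 109197$ ($K = -467 + 109664 = 109197$)
$\frac{101716 + K}{\left(-135582 - -209166\right) + F} = \frac{101716 + 109197}{\left(-135582 - -209166\right) - \frac{9043}{84070}} = \frac{210913}{\left(-135582 + 209166\right) - \frac{9043}{84070}} = \frac{210913}{73584 - \frac{9043}{84070}} = \frac{210913}{\frac{6186197837}{84070}} = 210913 \cdot \frac{84070}{6186197837} = \frac{17731455910}{6186197837}$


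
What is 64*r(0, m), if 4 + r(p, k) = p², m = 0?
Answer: -256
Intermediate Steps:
r(p, k) = -4 + p²
64*r(0, m) = 64*(-4 + 0²) = 64*(-4 + 0) = 64*(-4) = -256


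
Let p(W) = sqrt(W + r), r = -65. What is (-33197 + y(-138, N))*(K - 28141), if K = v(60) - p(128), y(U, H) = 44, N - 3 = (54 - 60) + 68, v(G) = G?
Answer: 930969393 + 99459*sqrt(7) ≈ 9.3123e+8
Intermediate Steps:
N = 65 (N = 3 + ((54 - 60) + 68) = 3 + (-6 + 68) = 3 + 62 = 65)
p(W) = sqrt(-65 + W) (p(W) = sqrt(W - 65) = sqrt(-65 + W))
K = 60 - 3*sqrt(7) (K = 60 - sqrt(-65 + 128) = 60 - sqrt(63) = 60 - 3*sqrt(7) ≈ 52.063)
(-33197 + y(-138, N))*(K - 28141) = (-33197 + 44)*((60 - 3*sqrt(7)) - 28141) = -33153*(-28081 - 3*sqrt(7)) = 930969393 + 99459*sqrt(7)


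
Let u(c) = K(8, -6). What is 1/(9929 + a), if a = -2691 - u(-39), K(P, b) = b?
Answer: 1/7244 ≈ 0.00013805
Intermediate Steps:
u(c) = -6
a = -2685 (a = -2691 - 1*(-6) = -2691 + 6 = -2685)
1/(9929 + a) = 1/(9929 - 2685) = 1/7244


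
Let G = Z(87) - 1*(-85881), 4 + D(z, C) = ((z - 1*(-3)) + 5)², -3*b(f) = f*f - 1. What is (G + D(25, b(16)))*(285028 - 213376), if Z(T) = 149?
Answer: 6241963980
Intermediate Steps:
b(f) = ⅓ - f²/3 (b(f) = -(f*f - 1)/3 = -(f² - 1)/3 = -(-1 + f²)/3 = ⅓ - f²/3)
D(z, C) = -4 + (8 + z)² (D(z, C) = -4 + ((z - 1*(-3)) + 5)² = -4 + ((z + 3) + 5)² = -4 + ((3 + z) + 5)² = -4 + (8 + z)²)
G = 86030 (G = 149 - 1*(-85881) = 149 + 85881 = 86030)
(G + D(25, b(16)))*(285028 - 213376) = (86030 + (-4 + (8 + 25)²))*(285028 - 213376) = (86030 + (-4 + 33²))*71652 = (86030 + (-4 + 1089))*71652 = (86030 + 1085)*71652 = 87115*71652 = 6241963980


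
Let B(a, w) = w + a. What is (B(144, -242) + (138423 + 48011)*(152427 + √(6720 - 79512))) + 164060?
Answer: 28417739280 + 1118604*I*√2022 ≈ 2.8418e+10 + 5.03e+7*I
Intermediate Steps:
B(a, w) = a + w
(B(144, -242) + (138423 + 48011)*(152427 + √(6720 - 79512))) + 164060 = ((144 - 242) + (138423 + 48011)*(152427 + √(6720 - 79512))) + 164060 = (-98 + 186434*(152427 + √(-72792))) + 164060 = (-98 + 186434*(152427 + 6*I*√2022)) + 164060 = (-98 + (28417575318 + 1118604*I*√2022)) + 164060 = (28417575220 + 1118604*I*√2022) + 164060 = 28417739280 + 1118604*I*√2022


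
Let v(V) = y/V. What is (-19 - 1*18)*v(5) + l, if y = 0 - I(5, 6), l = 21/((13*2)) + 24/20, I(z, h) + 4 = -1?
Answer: -4549/130 ≈ -34.992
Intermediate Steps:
I(z, h) = -5 (I(z, h) = -4 - 1 = -5)
l = 261/130 (l = 21/26 + 24*(1/20) = 21*(1/26) + 6/5 = 21/26 + 6/5 = 261/130 ≈ 2.0077)
y = 5 (y = 0 - 1*(-5) = 0 + 5 = 5)
v(V) = 5/V
(-19 - 1*18)*v(5) + l = (-19 - 1*18)*(5/5) + 261/130 = (-19 - 18)*(5*(⅕)) + 261/130 = -37*1 + 261/130 = -37 + 261/130 = -4549/130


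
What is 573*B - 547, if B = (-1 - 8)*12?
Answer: -62431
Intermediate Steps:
B = -108 (B = -9*12 = -108)
573*B - 547 = 573*(-108) - 547 = -61884 - 547 = -62431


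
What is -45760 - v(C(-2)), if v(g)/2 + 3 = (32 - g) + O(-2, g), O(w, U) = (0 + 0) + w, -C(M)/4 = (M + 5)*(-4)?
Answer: -45718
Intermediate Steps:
C(M) = 80 + 16*M (C(M) = -4*(M + 5)*(-4) = -4*(5 + M)*(-4) = -4*(-20 - 4*M) = 80 + 16*M)
O(w, U) = w (O(w, U) = 0 + w = w)
v(g) = 54 - 2*g (v(g) = -6 + 2*((32 - g) - 2) = -6 + 2*(30 - g) = -6 + (60 - 2*g) = 54 - 2*g)
-45760 - v(C(-2)) = -45760 - (54 - 2*(80 + 16*(-2))) = -45760 - (54 - 2*(80 - 32)) = -45760 - (54 - 2*48) = -45760 - (54 - 96) = -45760 - 1*(-42) = -45760 + 42 = -45718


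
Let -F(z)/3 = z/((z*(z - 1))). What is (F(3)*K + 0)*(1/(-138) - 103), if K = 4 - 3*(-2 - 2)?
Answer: 56860/23 ≈ 2472.2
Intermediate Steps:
K = 16 (K = 4 - 3*(-4) = 4 + 12 = 16)
F(z) = -3/(-1 + z) (F(z) = -3*z/(z*(z - 1)) = -3*z/(z*(-1 + z)) = -3*z*1/(z*(-1 + z)) = -3/(-1 + z))
(F(3)*K + 0)*(1/(-138) - 103) = (-3/(-1 + 3)*16 + 0)*(1/(-138) - 103) = (-3/2*16 + 0)*(-1/138 - 103) = (-3*1/2*16 + 0)*(-14215/138) = (-3/2*16 + 0)*(-14215/138) = (-24 + 0)*(-14215/138) = -24*(-14215/138) = 56860/23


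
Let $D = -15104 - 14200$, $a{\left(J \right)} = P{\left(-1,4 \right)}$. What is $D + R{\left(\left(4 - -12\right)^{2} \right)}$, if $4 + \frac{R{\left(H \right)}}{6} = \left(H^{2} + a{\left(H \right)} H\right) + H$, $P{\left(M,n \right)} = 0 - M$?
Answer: $366960$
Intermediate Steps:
$P{\left(M,n \right)} = - M$
$a{\left(J \right)} = 1$ ($a{\left(J \right)} = \left(-1\right) \left(-1\right) = 1$)
$D = -29304$ ($D = -15104 - 14200 = -29304$)
$R{\left(H \right)} = -24 + 6 H^{2} + 12 H$ ($R{\left(H \right)} = -24 + 6 \left(\left(H^{2} + 1 H\right) + H\right) = -24 + 6 \left(\left(H^{2} + H\right) + H\right) = -24 + 6 \left(\left(H + H^{2}\right) + H\right) = -24 + 6 \left(H^{2} + 2 H\right) = -24 + \left(6 H^{2} + 12 H\right) = -24 + 6 H^{2} + 12 H$)
$D + R{\left(\left(4 - -12\right)^{2} \right)} = -29304 + \left(-24 + 6 \left(\left(4 - -12\right)^{2}\right)^{2} + 12 \left(4 - -12\right)^{2}\right) = -29304 + \left(-24 + 6 \left(\left(4 + 12\right)^{2}\right)^{2} + 12 \left(4 + 12\right)^{2}\right) = -29304 + \left(-24 + 6 \left(16^{2}\right)^{2} + 12 \cdot 16^{2}\right) = -29304 + \left(-24 + 6 \cdot 256^{2} + 12 \cdot 256\right) = -29304 + \left(-24 + 6 \cdot 65536 + 3072\right) = -29304 + \left(-24 + 393216 + 3072\right) = -29304 + 396264 = 366960$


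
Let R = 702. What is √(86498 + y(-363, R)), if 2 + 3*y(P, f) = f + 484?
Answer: 17*√2706/3 ≈ 294.78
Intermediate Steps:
y(P, f) = 482/3 + f/3 (y(P, f) = -⅔ + (f + 484)/3 = -⅔ + (484 + f)/3 = -⅔ + (484/3 + f/3) = 482/3 + f/3)
√(86498 + y(-363, R)) = √(86498 + (482/3 + (⅓)*702)) = √(86498 + (482/3 + 234)) = √(86498 + 1184/3) = √(260678/3) = 17*√2706/3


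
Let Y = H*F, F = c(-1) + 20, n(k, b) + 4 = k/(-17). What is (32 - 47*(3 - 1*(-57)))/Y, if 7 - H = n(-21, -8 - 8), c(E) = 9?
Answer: -23698/2407 ≈ -9.8454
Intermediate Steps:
n(k, b) = -4 - k/17 (n(k, b) = -4 + k/(-17) = -4 + k*(-1/17) = -4 - k/17)
H = 166/17 (H = 7 - (-4 - 1/17*(-21)) = 7 - (-4 + 21/17) = 7 - 1*(-47/17) = 7 + 47/17 = 166/17 ≈ 9.7647)
F = 29 (F = 9 + 20 = 29)
Y = 4814/17 (Y = (166/17)*29 = 4814/17 ≈ 283.18)
(32 - 47*(3 - 1*(-57)))/Y = (32 - 47*(3 - 1*(-57)))/(4814/17) = (32 - 47*(3 + 57))*(17/4814) = (32 - 47*60)*(17/4814) = (32 - 2820)*(17/4814) = -2788*17/4814 = -23698/2407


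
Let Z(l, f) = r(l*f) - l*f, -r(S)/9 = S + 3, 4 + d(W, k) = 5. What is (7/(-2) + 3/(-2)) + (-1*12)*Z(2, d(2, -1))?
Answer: 559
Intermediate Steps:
d(W, k) = 1 (d(W, k) = -4 + 5 = 1)
r(S) = -27 - 9*S (r(S) = -9*(S + 3) = -9*(3 + S) = -27 - 9*S)
Z(l, f) = -27 - 10*f*l (Z(l, f) = (-27 - 9*l*f) - l*f = (-27 - 9*f*l) - f*l = -27 - 10*f*l)
(7/(-2) + 3/(-2)) + (-1*12)*Z(2, d(2, -1)) = (7/(-2) + 3/(-2)) + (-1*12)*(-27 - 10*1*2) = (7*(-1/2) + 3*(-1/2)) - 12*(-27 - 20) = (-7/2 - 3/2) - 12*(-47) = -5 + 564 = 559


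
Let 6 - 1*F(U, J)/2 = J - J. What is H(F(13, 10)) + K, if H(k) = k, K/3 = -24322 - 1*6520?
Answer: -92514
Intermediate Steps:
F(U, J) = 12 (F(U, J) = 12 - 2*(J - J) = 12 - 2*0 = 12 + 0 = 12)
K = -92526 (K = 3*(-24322 - 1*6520) = 3*(-24322 - 6520) = 3*(-30842) = -92526)
H(F(13, 10)) + K = 12 - 92526 = -92514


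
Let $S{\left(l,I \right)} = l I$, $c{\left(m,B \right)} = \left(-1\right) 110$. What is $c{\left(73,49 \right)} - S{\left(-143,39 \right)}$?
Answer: $5467$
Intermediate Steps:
$c{\left(m,B \right)} = -110$
$S{\left(l,I \right)} = I l$
$c{\left(73,49 \right)} - S{\left(-143,39 \right)} = -110 - 39 \left(-143\right) = -110 - -5577 = -110 + 5577 = 5467$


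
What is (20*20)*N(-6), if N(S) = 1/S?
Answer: -200/3 ≈ -66.667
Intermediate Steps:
(20*20)*N(-6) = (20*20)/(-6) = 400*(-⅙) = -200/3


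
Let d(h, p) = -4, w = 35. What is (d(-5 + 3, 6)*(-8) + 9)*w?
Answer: 1435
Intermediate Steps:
(d(-5 + 3, 6)*(-8) + 9)*w = (-4*(-8) + 9)*35 = (32 + 9)*35 = 41*35 = 1435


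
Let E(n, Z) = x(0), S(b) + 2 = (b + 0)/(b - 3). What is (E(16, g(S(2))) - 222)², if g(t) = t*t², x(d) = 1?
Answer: 48841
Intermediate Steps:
S(b) = -2 + b/(-3 + b) (S(b) = -2 + (b + 0)/(b - 3) = -2 + b/(-3 + b))
g(t) = t³
E(n, Z) = 1
(E(16, g(S(2))) - 222)² = (1 - 222)² = (-221)² = 48841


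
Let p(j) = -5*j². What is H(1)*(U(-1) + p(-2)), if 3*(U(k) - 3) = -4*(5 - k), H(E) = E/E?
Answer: -25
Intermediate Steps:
H(E) = 1
U(k) = -11/3 + 4*k/3 (U(k) = 3 + (-4*(5 - k))/3 = 3 + (-20 + 4*k)/3 = 3 + (-20/3 + 4*k/3) = -11/3 + 4*k/3)
H(1)*(U(-1) + p(-2)) = 1*((-11/3 + (4/3)*(-1)) - 5*(-2)²) = 1*((-11/3 - 4/3) - 5*4) = 1*(-5 - 20) = 1*(-25) = -25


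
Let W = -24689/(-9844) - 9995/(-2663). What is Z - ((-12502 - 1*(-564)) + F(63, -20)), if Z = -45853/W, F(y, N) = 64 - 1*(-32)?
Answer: 741700535338/164137587 ≈ 4518.8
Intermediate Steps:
W = 164137587/26214572 (W = -24689*(-1/9844) - 9995*(-1/2663) = 24689/9844 + 9995/2663 = 164137587/26214572 ≈ 6.2613)
F(y, N) = 96 (F(y, N) = 64 + 32 = 96)
Z = -1202016769916/164137587 (Z = -45853/164137587/26214572 = -45853*26214572/164137587 = -1202016769916/164137587 ≈ -7323.2)
Z - ((-12502 - 1*(-564)) + F(63, -20)) = -1202016769916/164137587 - ((-12502 - 1*(-564)) + 96) = -1202016769916/164137587 - ((-12502 + 564) + 96) = -1202016769916/164137587 - (-11938 + 96) = -1202016769916/164137587 - 1*(-11842) = -1202016769916/164137587 + 11842 = 741700535338/164137587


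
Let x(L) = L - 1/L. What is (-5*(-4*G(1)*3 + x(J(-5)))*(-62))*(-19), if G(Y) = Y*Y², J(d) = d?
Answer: 98952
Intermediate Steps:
G(Y) = Y³
x(L) = L - 1/L
(-5*(-4*G(1)*3 + x(J(-5)))*(-62))*(-19) = (-5*(-4*1³*3 + (-5 - 1/(-5)))*(-62))*(-19) = (-5*(-4*1*3 + (-5 - 1*(-⅕)))*(-62))*(-19) = (-5*(-4*3 + (-5 + ⅕))*(-62))*(-19) = (-5*(-12 - 24/5)*(-62))*(-19) = (-5*(-84/5)*(-62))*(-19) = (84*(-62))*(-19) = -5208*(-19) = 98952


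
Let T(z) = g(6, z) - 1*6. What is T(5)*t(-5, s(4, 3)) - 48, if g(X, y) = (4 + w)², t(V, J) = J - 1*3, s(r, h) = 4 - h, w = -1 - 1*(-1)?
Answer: -68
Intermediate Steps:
w = 0 (w = -1 + 1 = 0)
t(V, J) = -3 + J (t(V, J) = J - 3 = -3 + J)
g(X, y) = 16 (g(X, y) = (4 + 0)² = 4² = 16)
T(z) = 10 (T(z) = 16 - 1*6 = 16 - 6 = 10)
T(5)*t(-5, s(4, 3)) - 48 = 10*(-3 + (4 - 1*3)) - 48 = 10*(-3 + (4 - 3)) - 48 = 10*(-3 + 1) - 48 = 10*(-2) - 48 = -20 - 48 = -68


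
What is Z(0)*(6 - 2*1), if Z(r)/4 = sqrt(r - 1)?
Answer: 16*I ≈ 16.0*I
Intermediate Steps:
Z(r) = 4*sqrt(-1 + r) (Z(r) = 4*sqrt(r - 1) = 4*sqrt(-1 + r))
Z(0)*(6 - 2*1) = (4*sqrt(-1 + 0))*(6 - 2*1) = (4*sqrt(-1))*(6 - 2) = (4*I)*4 = 16*I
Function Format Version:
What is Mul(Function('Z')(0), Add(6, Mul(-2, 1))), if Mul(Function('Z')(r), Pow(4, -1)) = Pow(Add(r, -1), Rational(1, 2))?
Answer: Mul(16, I) ≈ Mul(16.000, I)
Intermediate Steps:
Function('Z')(r) = Mul(4, Pow(Add(-1, r), Rational(1, 2))) (Function('Z')(r) = Mul(4, Pow(Add(r, -1), Rational(1, 2))) = Mul(4, Pow(Add(-1, r), Rational(1, 2))))
Mul(Function('Z')(0), Add(6, Mul(-2, 1))) = Mul(Mul(4, Pow(Add(-1, 0), Rational(1, 2))), Add(6, Mul(-2, 1))) = Mul(Mul(4, Pow(-1, Rational(1, 2))), Add(6, -2)) = Mul(Mul(4, I), 4) = Mul(16, I)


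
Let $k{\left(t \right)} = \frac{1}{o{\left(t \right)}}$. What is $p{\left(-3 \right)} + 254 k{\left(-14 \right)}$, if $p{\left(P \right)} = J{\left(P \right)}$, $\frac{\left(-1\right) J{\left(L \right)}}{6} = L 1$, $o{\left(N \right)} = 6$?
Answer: $\frac{181}{3} \approx 60.333$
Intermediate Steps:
$J{\left(L \right)} = - 6 L$ ($J{\left(L \right)} = - 6 L 1 = - 6 L$)
$p{\left(P \right)} = - 6 P$
$k{\left(t \right)} = \frac{1}{6}$
$p{\left(-3 \right)} + 254 k{\left(-14 \right)} = \left(-6\right) \left(-3\right) + 254 \cdot \frac{1}{6} = 18 + \frac{127}{3} = \frac{181}{3}$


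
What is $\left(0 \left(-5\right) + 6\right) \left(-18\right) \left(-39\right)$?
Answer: $4212$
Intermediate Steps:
$\left(0 \left(-5\right) + 6\right) \left(-18\right) \left(-39\right) = \left(0 + 6\right) \left(-18\right) \left(-39\right) = 6 \left(-18\right) \left(-39\right) = \left(-108\right) \left(-39\right) = 4212$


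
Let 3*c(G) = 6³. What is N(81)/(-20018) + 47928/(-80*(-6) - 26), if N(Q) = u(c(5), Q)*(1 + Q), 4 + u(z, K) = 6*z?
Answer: 235872280/2272043 ≈ 103.82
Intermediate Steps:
c(G) = 72 (c(G) = (⅓)*6³ = (⅓)*216 = 72)
u(z, K) = -4 + 6*z
N(Q) = 428 + 428*Q (N(Q) = (-4 + 6*72)*(1 + Q) = (-4 + 432)*(1 + Q) = 428*(1 + Q) = 428 + 428*Q)
N(81)/(-20018) + 47928/(-80*(-6) - 26) = (428 + 428*81)/(-20018) + 47928/(-80*(-6) - 26) = (428 + 34668)*(-1/20018) + 47928/(480 - 26) = 35096*(-1/20018) + 47928/454 = -17548/10009 + 47928*(1/454) = -17548/10009 + 23964/227 = 235872280/2272043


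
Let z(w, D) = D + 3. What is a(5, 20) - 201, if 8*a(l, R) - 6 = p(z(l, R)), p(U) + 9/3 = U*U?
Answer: -269/2 ≈ -134.50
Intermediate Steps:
z(w, D) = 3 + D
p(U) = -3 + U² (p(U) = -3 + U*U = -3 + U²)
a(l, R) = 3/8 + (3 + R)²/8 (a(l, R) = ¾ + (-3 + (3 + R)²)/8 = ¾ + (-3/8 + (3 + R)²/8) = 3/8 + (3 + R)²/8)
a(5, 20) - 201 = (3/8 + (3 + 20)²/8) - 201 = (3/8 + (⅛)*23²) - 201 = (3/8 + (⅛)*529) - 201 = (3/8 + 529/8) - 201 = 133/2 - 201 = -269/2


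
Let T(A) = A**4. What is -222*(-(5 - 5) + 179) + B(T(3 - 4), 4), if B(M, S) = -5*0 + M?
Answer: -39737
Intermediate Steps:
B(M, S) = M (B(M, S) = 0 + M = M)
-222*(-(5 - 5) + 179) + B(T(3 - 4), 4) = -222*(-(5 - 5) + 179) + (3 - 4)**4 = -222*(-1*0 + 179) + (-1)**4 = -222*(0 + 179) + 1 = -222*179 + 1 = -39738 + 1 = -39737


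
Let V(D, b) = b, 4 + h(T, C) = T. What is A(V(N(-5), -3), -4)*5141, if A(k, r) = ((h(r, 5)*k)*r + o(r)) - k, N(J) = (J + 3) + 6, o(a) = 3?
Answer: -462690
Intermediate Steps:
h(T, C) = -4 + T
N(J) = 9 + J (N(J) = (3 + J) + 6 = 9 + J)
A(k, r) = 3 - k + k*r*(-4 + r) (A(k, r) = (((-4 + r)*k)*r + 3) - k = ((k*(-4 + r))*r + 3) - k = (k*r*(-4 + r) + 3) - k = (3 + k*r*(-4 + r)) - k = 3 - k + k*r*(-4 + r))
A(V(N(-5), -3), -4)*5141 = (3 - 1*(-3) - 3*(-4)*(-4 - 4))*5141 = (3 + 3 - 3*(-4)*(-8))*5141 = (3 + 3 - 96)*5141 = -90*5141 = -462690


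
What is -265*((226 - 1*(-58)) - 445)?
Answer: 42665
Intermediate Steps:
-265*((226 - 1*(-58)) - 445) = -265*((226 + 58) - 445) = -265*(284 - 445) = -265*(-161) = 42665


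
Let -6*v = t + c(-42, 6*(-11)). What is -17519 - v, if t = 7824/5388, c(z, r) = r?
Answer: -23612584/1347 ≈ -17530.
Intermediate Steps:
t = 652/449 (t = 7824*(1/5388) = 652/449 ≈ 1.4521)
v = 14491/1347 (v = -(652/449 + 6*(-11))/6 = -(652/449 - 66)/6 = -⅙*(-28982/449) = 14491/1347 ≈ 10.758)
-17519 - v = -17519 - 1*14491/1347 = -17519 - 14491/1347 = -23612584/1347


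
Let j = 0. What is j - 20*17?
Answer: -340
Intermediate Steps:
j - 20*17 = 0 - 20*17 = 0 - 340 = -340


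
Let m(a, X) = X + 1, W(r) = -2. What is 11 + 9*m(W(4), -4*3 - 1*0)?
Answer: -88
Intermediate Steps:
m(a, X) = 1 + X
11 + 9*m(W(4), -4*3 - 1*0) = 11 + 9*(1 + (-4*3 - 1*0)) = 11 + 9*(1 + (-12 + 0)) = 11 + 9*(1 - 12) = 11 + 9*(-11) = 11 - 99 = -88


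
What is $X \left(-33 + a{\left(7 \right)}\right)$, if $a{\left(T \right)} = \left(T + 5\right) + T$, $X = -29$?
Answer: $406$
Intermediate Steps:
$a{\left(T \right)} = 5 + 2 T$ ($a{\left(T \right)} = \left(5 + T\right) + T = 5 + 2 T$)
$X \left(-33 + a{\left(7 \right)}\right) = - 29 \left(-33 + \left(5 + 2 \cdot 7\right)\right) = - 29 \left(-33 + \left(5 + 14\right)\right) = - 29 \left(-33 + 19\right) = \left(-29\right) \left(-14\right) = 406$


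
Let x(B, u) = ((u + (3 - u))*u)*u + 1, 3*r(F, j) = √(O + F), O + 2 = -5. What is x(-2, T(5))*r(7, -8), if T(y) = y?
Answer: 0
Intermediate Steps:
O = -7 (O = -2 - 5 = -7)
r(F, j) = √(-7 + F)/3
x(B, u) = 1 + 3*u² (x(B, u) = (3*u)*u + 1 = 3*u² + 1 = 1 + 3*u²)
x(-2, T(5))*r(7, -8) = (1 + 3*5²)*(√(-7 + 7)/3) = (1 + 3*25)*(√0/3) = (1 + 75)*((⅓)*0) = 76*0 = 0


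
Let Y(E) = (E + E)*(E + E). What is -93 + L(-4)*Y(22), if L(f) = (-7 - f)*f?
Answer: 23139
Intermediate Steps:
Y(E) = 4*E**2 (Y(E) = (2*E)*(2*E) = 4*E**2)
L(f) = f*(-7 - f)
-93 + L(-4)*Y(22) = -93 + (-1*(-4)*(7 - 4))*(4*22**2) = -93 + (-1*(-4)*3)*(4*484) = -93 + 12*1936 = -93 + 23232 = 23139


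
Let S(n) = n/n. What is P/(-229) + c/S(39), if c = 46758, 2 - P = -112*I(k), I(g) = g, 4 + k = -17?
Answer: 10709932/229 ≈ 46768.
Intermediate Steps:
k = -21 (k = -4 - 17 = -21)
S(n) = 1
P = -2350 (P = 2 - (-112)*(-21) = 2 - 1*2352 = 2 - 2352 = -2350)
P/(-229) + c/S(39) = -2350/(-229) + 46758/1 = -2350*(-1/229) + 46758*1 = 2350/229 + 46758 = 10709932/229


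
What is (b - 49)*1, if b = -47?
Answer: -96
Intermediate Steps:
(b - 49)*1 = (-47 - 49)*1 = -96*1 = -96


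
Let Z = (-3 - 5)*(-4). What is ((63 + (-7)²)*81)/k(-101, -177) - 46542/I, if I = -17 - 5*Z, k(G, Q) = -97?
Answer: 969610/5723 ≈ 169.42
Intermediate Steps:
Z = 32 (Z = -8*(-4) = 32)
I = -177 (I = -17 - 5*32 = -17 - 160 = -177)
((63 + (-7)²)*81)/k(-101, -177) - 46542/I = ((63 + (-7)²)*81)/(-97) - 46542/(-177) = ((63 + 49)*81)*(-1/97) - 46542*(-1/177) = (112*81)*(-1/97) + 15514/59 = 9072*(-1/97) + 15514/59 = -9072/97 + 15514/59 = 969610/5723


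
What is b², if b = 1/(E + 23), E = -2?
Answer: 1/441 ≈ 0.0022676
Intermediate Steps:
b = 1/21 (b = 1/(-2 + 23) = 1/21 ≈ 0.047619)
b² = (1/21)² = 1/441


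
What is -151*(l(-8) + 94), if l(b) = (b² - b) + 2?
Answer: -25368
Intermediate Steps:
l(b) = 2 + b² - b
-151*(l(-8) + 94) = -151*((2 + (-8)² - 1*(-8)) + 94) = -151*((2 + 64 + 8) + 94) = -151*(74 + 94) = -151*168 = -25368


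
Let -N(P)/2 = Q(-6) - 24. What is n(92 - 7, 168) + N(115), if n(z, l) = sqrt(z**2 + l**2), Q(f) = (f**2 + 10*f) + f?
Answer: 108 + sqrt(35449) ≈ 296.28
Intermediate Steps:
Q(f) = f**2 + 11*f
n(z, l) = sqrt(l**2 + z**2)
N(P) = 108 (N(P) = -2*(-6*(11 - 6) - 24) = -2*(-6*5 - 24) = -2*(-30 - 24) = -2*(-54) = 108)
n(92 - 7, 168) + N(115) = sqrt(168**2 + (92 - 7)**2) + 108 = sqrt(28224 + 85**2) + 108 = sqrt(28224 + 7225) + 108 = sqrt(35449) + 108 = 108 + sqrt(35449)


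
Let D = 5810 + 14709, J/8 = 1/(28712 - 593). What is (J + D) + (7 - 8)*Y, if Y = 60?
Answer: 575286629/28119 ≈ 20459.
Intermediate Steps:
J = 8/28119 (J = 8/(28712 - 593) = 8/28119 ≈ 0.00028451)
D = 20519
(J + D) + (7 - 8)*Y = (8/28119 + 20519) + (7 - 8)*60 = 576973769/28119 - 1*60 = 576973769/28119 - 60 = 575286629/28119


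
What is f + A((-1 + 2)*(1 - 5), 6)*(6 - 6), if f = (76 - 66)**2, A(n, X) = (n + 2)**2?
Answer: 100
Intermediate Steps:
A(n, X) = (2 + n)**2
f = 100 (f = 10**2 = 100)
f + A((-1 + 2)*(1 - 5), 6)*(6 - 6) = 100 + (2 + (-1 + 2)*(1 - 5))**2*(6 - 6) = 100 + (2 + 1*(-4))**2*0 = 100 + (2 - 4)**2*0 = 100 + (-2)**2*0 = 100 + 4*0 = 100 + 0 = 100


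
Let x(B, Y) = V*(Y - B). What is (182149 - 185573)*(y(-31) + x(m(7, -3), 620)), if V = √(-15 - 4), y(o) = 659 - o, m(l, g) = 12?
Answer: -2362560 - 2081792*I*√19 ≈ -2.3626e+6 - 9.0743e+6*I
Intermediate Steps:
V = I*√19 (V = √(-19) = I*√19 ≈ 4.3589*I)
x(B, Y) = I*√19*(Y - B) (x(B, Y) = (I*√19)*(Y - B) = I*√19*(Y - B))
(182149 - 185573)*(y(-31) + x(m(7, -3), 620)) = (182149 - 185573)*((659 - 1*(-31)) + I*√19*(620 - 1*12)) = -3424*((659 + 31) + I*√19*(620 - 12)) = -3424*(690 + I*√19*608) = -3424*(690 + 608*I*√19) = -2362560 - 2081792*I*√19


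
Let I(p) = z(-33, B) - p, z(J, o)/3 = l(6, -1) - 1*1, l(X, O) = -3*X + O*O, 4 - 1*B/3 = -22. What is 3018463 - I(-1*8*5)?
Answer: 3018477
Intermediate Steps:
B = 78 (B = 12 - 3*(-22) = 12 + 66 = 78)
l(X, O) = O² - 3*X (l(X, O) = -3*X + O² = O² - 3*X)
z(J, o) = -54 (z(J, o) = 3*(((-1)² - 3*6) - 1*1) = 3*((1 - 18) - 1) = 3*(-17 - 1) = 3*(-18) = -54)
I(p) = -54 - p
3018463 - I(-1*8*5) = 3018463 - (-54 - (-1*8)*5) = 3018463 - (-54 - (-8)*5) = 3018463 - (-54 - 1*(-40)) = 3018463 - (-54 + 40) = 3018463 - 1*(-14) = 3018463 + 14 = 3018477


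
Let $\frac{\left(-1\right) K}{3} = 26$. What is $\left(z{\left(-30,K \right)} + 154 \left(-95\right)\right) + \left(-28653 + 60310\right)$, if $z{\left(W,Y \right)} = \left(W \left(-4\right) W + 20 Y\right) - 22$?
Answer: $11845$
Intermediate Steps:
$K = -78$ ($K = \left(-3\right) 26 = -78$)
$z{\left(W,Y \right)} = -22 - 4 W^{2} + 20 Y$ ($z{\left(W,Y \right)} = \left(- 4 W W + 20 Y\right) - 22 = \left(- 4 W^{2} + 20 Y\right) - 22 = -22 - 4 W^{2} + 20 Y$)
$\left(z{\left(-30,K \right)} + 154 \left(-95\right)\right) + \left(-28653 + 60310\right) = \left(\left(-22 - 4 \left(-30\right)^{2} + 20 \left(-78\right)\right) + 154 \left(-95\right)\right) + \left(-28653 + 60310\right) = \left(\left(-22 - 3600 - 1560\right) - 14630\right) + 31657 = \left(-5182 - 14630\right) + 31657 = -19812 + 31657 = 11845$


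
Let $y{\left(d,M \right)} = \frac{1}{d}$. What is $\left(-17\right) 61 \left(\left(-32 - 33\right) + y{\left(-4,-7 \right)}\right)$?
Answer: $\frac{270657}{4} \approx 67664.0$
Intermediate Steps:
$\left(-17\right) 61 \left(\left(-32 - 33\right) + y{\left(-4,-7 \right)}\right) = \left(-17\right) 61 \left(\left(-32 - 33\right) + \frac{1}{-4}\right) = - 1037 \left(-65 - \frac{1}{4}\right) = \left(-1037\right) \left(- \frac{261}{4}\right) = \frac{270657}{4}$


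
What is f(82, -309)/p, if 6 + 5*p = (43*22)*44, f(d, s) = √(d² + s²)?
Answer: 5*√102205/41618 ≈ 0.038408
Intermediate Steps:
p = 41618/5 (p = -6/5 + ((43*22)*44)/5 = -6/5 + (946*44)/5 = -6/5 + (⅕)*41624 = -6/5 + 41624/5 = 41618/5 ≈ 8323.6)
f(82, -309)/p = √(82² + (-309)²)/(41618/5) = √(6724 + 95481)*(5/41618) = √102205*(5/41618) = 5*√102205/41618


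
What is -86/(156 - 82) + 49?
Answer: 1770/37 ≈ 47.838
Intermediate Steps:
-86/(156 - 82) + 49 = -86/74 + 49 = -86*1/74 + 49 = -43/37 + 49 = 1770/37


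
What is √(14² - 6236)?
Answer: 2*I*√1510 ≈ 77.717*I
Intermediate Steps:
√(14² - 6236) = √(196 - 6236) = √(-6040) = 2*I*√1510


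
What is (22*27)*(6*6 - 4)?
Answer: 19008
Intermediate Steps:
(22*27)*(6*6 - 4) = 594*(36 - 4) = 594*32 = 19008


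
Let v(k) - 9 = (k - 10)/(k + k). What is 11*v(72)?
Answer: 7469/72 ≈ 103.74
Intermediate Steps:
v(k) = 9 + (-10 + k)/(2*k) (v(k) = 9 + (k - 10)/(k + k) = 9 + (-10 + k)/((2*k)) = 9 + (-10 + k)*(1/(2*k)) = 9 + (-10 + k)/(2*k))
11*v(72) = 11*(19/2 - 5/72) = 11*(679/72) = 7469/72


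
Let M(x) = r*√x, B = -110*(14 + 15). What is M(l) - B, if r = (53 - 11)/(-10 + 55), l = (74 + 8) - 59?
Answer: 3190 + 14*√23/15 ≈ 3194.5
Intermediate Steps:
l = 23 (l = 82 - 59 = 23)
B = -3190 (B = -110*29 = -3190)
r = 14/15 (r = 42/45 = 42*(1/45) = 14/15 ≈ 0.93333)
M(x) = 14*√x/15
M(l) - B = 14*√23/15 - 1*(-3190) = 14*√23/15 + 3190 = 3190 + 14*√23/15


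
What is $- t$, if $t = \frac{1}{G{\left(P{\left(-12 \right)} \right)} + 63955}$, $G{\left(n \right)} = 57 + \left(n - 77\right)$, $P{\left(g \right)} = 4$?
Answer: $- \frac{1}{63939} \approx -1.564 \cdot 10^{-5}$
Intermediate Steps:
$G{\left(n \right)} = -20 + n$ ($G{\left(n \right)} = 57 + \left(-77 + n\right) = -20 + n$)
$t = \frac{1}{63939}$ ($t = \frac{1}{\left(-20 + 4\right) + 63955} = \frac{1}{-16 + 63955} = \frac{1}{63939} \approx 1.564 \cdot 10^{-5}$)
$- t = \left(-1\right) \frac{1}{63939} = - \frac{1}{63939}$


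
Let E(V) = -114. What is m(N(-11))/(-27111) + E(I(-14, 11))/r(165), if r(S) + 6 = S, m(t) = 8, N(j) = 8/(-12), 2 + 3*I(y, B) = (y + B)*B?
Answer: -1030642/1436883 ≈ -0.71728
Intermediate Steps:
I(y, B) = -⅔ + B*(B + y)/3 (I(y, B) = -⅔ + ((y + B)*B)/3 = -⅔ + ((B + y)*B)/3 = -⅔ + (B*(B + y))/3 = -⅔ + B*(B + y)/3)
N(j) = -⅔ (N(j) = 8*(-1/12) = -⅔)
r(S) = -6 + S
m(N(-11))/(-27111) + E(I(-14, 11))/r(165) = 8/(-27111) - 114/(-6 + 165) = 8*(-1/27111) - 114/159 = -8/27111 - 114*1/159 = -8/27111 - 38/53 = -1030642/1436883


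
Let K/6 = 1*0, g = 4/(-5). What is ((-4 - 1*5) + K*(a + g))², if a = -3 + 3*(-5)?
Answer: 81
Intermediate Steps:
a = -18 (a = -3 - 15 = -18)
g = -⅘ (g = 4*(-⅕) = -⅘ ≈ -0.80000)
K = 0 (K = 6*(1*0) = 6*0 = 0)
((-4 - 1*5) + K*(a + g))² = ((-4 - 1*5) + 0*(-18 - ⅘))² = ((-4 - 5) + 0*(-94/5))² = (-9 + 0)² = (-9)² = 81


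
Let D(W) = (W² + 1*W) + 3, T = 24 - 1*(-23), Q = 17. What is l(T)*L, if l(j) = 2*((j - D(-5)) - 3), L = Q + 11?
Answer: 1176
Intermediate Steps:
T = 47 (T = 24 + 23 = 47)
D(W) = 3 + W + W² (D(W) = (W² + W) + 3 = (W + W²) + 3 = 3 + W + W²)
L = 28 (L = 17 + 11 = 28)
l(j) = -52 + 2*j (l(j) = 2*((j - (3 - 5 + (-5)²)) - 3) = 2*((j - (3 - 5 + 25)) - 3) = 2*((j - 1*23) - 3) = 2*((j - 23) - 3) = 2*((-23 + j) - 3) = 2*(-26 + j) = -52 + 2*j)
l(T)*L = (-52 + 2*47)*28 = (-52 + 94)*28 = 42*28 = 1176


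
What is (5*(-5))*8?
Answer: -200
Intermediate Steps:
(5*(-5))*8 = -25*8 = -200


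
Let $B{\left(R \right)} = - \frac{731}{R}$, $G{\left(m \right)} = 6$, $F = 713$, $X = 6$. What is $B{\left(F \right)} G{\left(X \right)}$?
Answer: $- \frac{4386}{713} \approx -6.1515$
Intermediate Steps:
$B{\left(F \right)} G{\left(X \right)} = - \frac{731}{713} \cdot 6 = \left(-731\right) \frac{1}{713} \cdot 6 = \left(- \frac{731}{713}\right) 6 = - \frac{4386}{713}$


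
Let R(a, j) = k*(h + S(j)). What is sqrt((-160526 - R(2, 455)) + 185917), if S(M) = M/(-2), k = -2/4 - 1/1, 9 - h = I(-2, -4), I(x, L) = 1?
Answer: sqrt(100247)/2 ≈ 158.31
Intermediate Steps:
h = 8 (h = 9 - 1*1 = 9 - 1 = 8)
k = -3/2 (k = -2*1/4 - 1*1 = -1/2 - 1 = -3/2 ≈ -1.5000)
S(M) = -M/2 (S(M) = M*(-1/2) = -M/2)
R(a, j) = -12 + 3*j/4 (R(a, j) = -3*(8 - j/2)/2 = -12 + 3*j/4)
sqrt((-160526 - R(2, 455)) + 185917) = sqrt((-160526 - (-12 + (3/4)*455)) + 185917) = sqrt((-160526 - (-12 + 1365/4)) + 185917) = sqrt((-160526 - 1*1317/4) + 185917) = sqrt((-160526 - 1317/4) + 185917) = sqrt(-643421/4 + 185917) = sqrt(100247/4) = sqrt(100247)/2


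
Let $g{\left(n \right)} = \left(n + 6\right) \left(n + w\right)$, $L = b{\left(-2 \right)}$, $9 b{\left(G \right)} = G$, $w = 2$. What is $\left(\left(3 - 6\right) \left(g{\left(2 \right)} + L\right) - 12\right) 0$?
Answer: $0$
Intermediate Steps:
$b{\left(G \right)} = \frac{G}{9}$
$L = - \frac{2}{9}$ ($L = \frac{1}{9} \left(-2\right) = - \frac{2}{9} \approx -0.22222$)
$g{\left(n \right)} = \left(2 + n\right) \left(6 + n\right)$ ($g{\left(n \right)} = \left(n + 6\right) \left(n + 2\right) = \left(6 + n\right) \left(2 + n\right) = \left(2 + n\right) \left(6 + n\right)$)
$\left(\left(3 - 6\right) \left(g{\left(2 \right)} + L\right) - 12\right) 0 = \left(\left(3 - 6\right) \left(\left(12 + 2^{2} + 8 \cdot 2\right) - \frac{2}{9}\right) - 12\right) 0 = \left(- 3 \left(\left(12 + 4 + 16\right) - \frac{2}{9}\right) - 12\right) 0 = \left(- 3 \left(32 - \frac{2}{9}\right) - 12\right) 0 = \left(\left(-3\right) \frac{286}{9} - 12\right) 0 = \left(- \frac{286}{3} - 12\right) 0 = \left(- \frac{322}{3}\right) 0 = 0$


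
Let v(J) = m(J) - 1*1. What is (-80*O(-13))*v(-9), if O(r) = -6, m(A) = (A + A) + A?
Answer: -13440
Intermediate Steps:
m(A) = 3*A (m(A) = 2*A + A = 3*A)
v(J) = -1 + 3*J (v(J) = 3*J - 1*1 = 3*J - 1 = -1 + 3*J)
(-80*O(-13))*v(-9) = (-80*(-6))*(-1 + 3*(-9)) = 480*(-1 - 27) = 480*(-28) = -13440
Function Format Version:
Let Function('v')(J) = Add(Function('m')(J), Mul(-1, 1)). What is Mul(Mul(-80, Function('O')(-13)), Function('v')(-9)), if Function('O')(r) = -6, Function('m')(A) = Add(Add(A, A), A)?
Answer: -13440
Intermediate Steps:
Function('m')(A) = Mul(3, A) (Function('m')(A) = Add(Mul(2, A), A) = Mul(3, A))
Function('v')(J) = Add(-1, Mul(3, J)) (Function('v')(J) = Add(Mul(3, J), Mul(-1, 1)) = Add(Mul(3, J), -1) = Add(-1, Mul(3, J)))
Mul(Mul(-80, Function('O')(-13)), Function('v')(-9)) = Mul(Mul(-80, -6), Add(-1, Mul(3, -9))) = Mul(480, Add(-1, -27)) = Mul(480, -28) = -13440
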